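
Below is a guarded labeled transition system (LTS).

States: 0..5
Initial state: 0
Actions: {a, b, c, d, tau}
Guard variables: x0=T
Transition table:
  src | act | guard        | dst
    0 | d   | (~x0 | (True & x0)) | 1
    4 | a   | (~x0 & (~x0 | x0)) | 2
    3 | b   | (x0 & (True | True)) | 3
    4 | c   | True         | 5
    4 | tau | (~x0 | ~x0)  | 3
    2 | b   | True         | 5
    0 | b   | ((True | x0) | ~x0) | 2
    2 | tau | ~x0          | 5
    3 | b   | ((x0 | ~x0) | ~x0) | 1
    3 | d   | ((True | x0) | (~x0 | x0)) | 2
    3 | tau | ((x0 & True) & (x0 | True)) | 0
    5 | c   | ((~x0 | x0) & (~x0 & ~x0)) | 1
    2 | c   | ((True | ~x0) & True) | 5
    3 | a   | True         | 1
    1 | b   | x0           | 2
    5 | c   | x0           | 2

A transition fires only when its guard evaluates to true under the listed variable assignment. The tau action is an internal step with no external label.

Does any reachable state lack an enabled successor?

Answer: DEADLOCK-FREE

Working:
Reachable = {0,1,2,5}
  0: b→2  d→1  [2 out]
  1: b→2  [1 out]
  2: b→5  c→5  [2 out]
  5: c→2  [1 out]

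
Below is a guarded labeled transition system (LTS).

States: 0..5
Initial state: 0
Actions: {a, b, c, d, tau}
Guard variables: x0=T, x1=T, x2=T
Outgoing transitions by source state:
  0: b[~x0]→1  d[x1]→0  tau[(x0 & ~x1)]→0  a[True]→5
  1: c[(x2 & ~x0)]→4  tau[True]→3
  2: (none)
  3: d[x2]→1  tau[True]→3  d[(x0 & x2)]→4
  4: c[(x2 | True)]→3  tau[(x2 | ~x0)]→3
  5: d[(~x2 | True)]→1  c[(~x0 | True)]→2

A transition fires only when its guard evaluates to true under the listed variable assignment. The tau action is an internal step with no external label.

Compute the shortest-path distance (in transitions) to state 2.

Breadth-first toward 2:
  L0 = {0}
  L1 = {5}
  L2 = {1,2}
depth(2)=2, e.g. a·c

Answer: 2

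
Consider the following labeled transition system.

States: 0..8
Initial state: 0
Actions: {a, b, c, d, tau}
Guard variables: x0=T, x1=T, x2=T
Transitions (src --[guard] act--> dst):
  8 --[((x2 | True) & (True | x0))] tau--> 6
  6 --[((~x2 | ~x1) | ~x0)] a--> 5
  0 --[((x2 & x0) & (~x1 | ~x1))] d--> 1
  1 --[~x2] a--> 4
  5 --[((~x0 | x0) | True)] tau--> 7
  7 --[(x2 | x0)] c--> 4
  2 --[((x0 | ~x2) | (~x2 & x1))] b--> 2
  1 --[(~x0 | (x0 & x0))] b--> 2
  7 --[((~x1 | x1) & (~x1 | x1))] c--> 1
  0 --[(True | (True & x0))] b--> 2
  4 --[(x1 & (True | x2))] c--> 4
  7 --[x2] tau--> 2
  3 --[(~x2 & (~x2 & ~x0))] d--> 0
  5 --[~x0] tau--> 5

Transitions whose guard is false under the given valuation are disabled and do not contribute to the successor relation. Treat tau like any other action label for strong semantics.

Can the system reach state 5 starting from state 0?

9 transition(s) survive guard evaluation.
Layer 0: {0}
Layer 1: {2}  total {0,2}
Reachable = {0,2}

Answer: UNREACHABLE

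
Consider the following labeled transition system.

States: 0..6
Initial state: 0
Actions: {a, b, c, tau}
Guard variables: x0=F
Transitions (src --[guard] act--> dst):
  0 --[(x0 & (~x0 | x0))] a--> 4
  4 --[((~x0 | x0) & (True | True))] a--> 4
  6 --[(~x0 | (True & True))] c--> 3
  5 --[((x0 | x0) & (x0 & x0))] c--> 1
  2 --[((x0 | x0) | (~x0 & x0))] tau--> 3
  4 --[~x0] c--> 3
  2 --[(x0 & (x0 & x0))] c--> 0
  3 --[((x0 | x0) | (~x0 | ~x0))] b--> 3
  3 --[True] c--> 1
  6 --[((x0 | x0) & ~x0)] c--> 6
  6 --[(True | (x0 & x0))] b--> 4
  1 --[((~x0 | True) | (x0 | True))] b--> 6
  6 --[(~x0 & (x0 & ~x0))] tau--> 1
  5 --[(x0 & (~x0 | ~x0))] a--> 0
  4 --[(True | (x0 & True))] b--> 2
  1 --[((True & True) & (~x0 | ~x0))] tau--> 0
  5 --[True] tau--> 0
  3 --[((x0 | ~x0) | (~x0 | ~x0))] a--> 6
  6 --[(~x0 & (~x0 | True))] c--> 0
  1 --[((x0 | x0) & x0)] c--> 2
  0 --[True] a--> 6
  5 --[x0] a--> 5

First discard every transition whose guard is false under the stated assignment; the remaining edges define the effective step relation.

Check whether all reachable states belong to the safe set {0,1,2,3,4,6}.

Allowed set {0,1,2,3,4,6}
Reach set: {0,1,2,3,4,6}
  0: ✓
  1: ✓
  2: ✓
  3: ✓
  4: ✓
  6: ✓

Answer: INVARIANT HOLDS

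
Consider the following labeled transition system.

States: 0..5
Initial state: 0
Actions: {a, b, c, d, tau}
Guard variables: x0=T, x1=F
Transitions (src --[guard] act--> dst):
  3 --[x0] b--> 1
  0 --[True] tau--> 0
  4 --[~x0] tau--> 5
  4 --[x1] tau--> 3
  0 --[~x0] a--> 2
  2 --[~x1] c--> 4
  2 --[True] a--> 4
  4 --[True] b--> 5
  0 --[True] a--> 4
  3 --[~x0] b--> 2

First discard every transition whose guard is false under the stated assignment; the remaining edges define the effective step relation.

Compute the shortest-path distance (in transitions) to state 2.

Answer: UNREACHABLE

Trace:
BFS to 2:
  depth 0: {0}
  depth 1: {4}
  depth 2: {5}
2 never appears.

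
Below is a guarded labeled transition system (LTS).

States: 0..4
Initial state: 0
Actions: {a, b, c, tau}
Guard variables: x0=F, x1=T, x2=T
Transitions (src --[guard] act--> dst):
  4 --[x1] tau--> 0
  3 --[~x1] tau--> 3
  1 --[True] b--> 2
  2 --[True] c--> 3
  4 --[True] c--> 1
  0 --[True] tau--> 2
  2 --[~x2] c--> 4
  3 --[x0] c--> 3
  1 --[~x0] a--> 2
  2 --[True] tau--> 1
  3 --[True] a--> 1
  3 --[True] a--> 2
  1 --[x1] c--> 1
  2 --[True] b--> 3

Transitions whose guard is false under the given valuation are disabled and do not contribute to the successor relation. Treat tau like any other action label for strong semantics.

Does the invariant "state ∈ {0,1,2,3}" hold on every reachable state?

Safe = {0,1,2,3}
Reach set: {0,1,2,3}
  0: safe
  1: safe
  2: safe
  3: safe

Answer: INVARIANT HOLDS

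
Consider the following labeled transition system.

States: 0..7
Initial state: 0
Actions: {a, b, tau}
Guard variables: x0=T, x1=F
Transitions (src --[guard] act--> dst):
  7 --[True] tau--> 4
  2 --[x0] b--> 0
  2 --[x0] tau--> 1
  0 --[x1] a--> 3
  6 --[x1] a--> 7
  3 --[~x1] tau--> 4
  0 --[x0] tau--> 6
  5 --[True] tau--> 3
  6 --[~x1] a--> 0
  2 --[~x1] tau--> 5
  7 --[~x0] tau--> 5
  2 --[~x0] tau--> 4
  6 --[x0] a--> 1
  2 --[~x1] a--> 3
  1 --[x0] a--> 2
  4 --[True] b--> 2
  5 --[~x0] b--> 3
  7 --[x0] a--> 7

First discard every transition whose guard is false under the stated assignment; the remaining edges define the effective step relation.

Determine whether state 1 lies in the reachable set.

Answer: REACHABLE

Trace:
After dropping false guards: 13 live edges.
L0 = {0}
L1 = {6}  now seen {0,6}
L2 = {1}  now seen {0,1,6}
L3 = {2}  now seen {0,1,2,6}
L4 = {3,5}  now seen {0,1,2,3,5,6}
L5 = {4}  now seen {0,1,2,3,4,5,6}
Reach set: {0,1,2,3,4,5,6}
Path to 1: tau·a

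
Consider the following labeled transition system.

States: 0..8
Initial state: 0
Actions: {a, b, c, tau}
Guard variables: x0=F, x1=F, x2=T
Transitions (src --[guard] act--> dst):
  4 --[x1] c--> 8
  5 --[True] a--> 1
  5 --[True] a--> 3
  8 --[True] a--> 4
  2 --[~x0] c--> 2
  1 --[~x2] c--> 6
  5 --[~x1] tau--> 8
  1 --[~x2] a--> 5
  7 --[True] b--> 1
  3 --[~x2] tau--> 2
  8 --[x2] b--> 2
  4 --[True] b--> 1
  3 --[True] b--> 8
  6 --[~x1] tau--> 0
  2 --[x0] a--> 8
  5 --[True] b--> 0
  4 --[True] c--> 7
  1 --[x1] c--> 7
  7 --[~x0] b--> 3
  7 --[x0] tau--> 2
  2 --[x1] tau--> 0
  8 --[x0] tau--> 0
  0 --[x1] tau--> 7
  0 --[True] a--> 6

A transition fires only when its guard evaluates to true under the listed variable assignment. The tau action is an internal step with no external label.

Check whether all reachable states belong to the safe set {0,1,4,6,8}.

Allowed set {0,1,4,6,8}
R = {0,6}
  0: ✓
  6: ✓

Answer: INVARIANT HOLDS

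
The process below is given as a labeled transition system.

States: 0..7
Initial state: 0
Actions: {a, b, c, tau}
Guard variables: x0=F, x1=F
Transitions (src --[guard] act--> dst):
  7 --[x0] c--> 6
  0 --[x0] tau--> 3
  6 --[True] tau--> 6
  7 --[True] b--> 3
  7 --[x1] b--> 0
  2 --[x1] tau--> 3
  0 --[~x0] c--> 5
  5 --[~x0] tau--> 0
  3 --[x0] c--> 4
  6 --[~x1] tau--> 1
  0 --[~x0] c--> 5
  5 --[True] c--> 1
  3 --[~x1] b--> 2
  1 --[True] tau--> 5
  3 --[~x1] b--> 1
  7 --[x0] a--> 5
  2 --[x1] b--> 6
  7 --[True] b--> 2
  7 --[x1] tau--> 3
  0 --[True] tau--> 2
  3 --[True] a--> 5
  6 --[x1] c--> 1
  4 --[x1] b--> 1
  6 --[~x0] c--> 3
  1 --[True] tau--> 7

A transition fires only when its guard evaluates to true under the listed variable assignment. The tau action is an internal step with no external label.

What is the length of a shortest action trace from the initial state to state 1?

Layered search for 1:
  L0 = {0}
  L1 = {2,5}
  L2 = {1}
1 enters at depth 2; path c·c

Answer: 2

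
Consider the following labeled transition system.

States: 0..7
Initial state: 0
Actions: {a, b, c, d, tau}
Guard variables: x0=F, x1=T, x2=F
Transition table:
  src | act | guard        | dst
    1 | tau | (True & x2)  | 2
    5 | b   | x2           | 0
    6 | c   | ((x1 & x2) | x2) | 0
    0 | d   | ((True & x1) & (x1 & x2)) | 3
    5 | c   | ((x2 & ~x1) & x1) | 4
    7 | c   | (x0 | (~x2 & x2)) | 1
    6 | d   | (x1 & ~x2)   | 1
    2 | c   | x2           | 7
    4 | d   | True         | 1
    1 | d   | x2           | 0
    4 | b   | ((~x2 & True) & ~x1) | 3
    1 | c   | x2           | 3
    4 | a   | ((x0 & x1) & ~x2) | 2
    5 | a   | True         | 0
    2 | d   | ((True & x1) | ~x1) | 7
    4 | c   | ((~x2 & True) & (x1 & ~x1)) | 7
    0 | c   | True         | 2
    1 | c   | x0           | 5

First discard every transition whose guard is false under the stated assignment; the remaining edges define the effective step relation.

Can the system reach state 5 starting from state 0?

Answer: UNREACHABLE

Trace:
Guard filter leaves 5 enabled edge(s).
L0 = {0}
L1 = {2}  now seen {0,2}
L2 = {7}  now seen {0,2,7}
R = {0,2,7}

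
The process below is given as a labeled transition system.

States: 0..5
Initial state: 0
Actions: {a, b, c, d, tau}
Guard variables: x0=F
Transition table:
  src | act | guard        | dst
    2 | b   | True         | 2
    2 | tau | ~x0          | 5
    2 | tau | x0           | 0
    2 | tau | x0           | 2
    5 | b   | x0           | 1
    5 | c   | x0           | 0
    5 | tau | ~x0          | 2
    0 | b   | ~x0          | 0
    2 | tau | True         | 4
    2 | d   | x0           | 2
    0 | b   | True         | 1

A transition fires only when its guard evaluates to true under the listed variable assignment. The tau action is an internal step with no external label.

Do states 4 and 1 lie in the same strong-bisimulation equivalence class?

Answer: BISIMILAR

Analysis:
Bisimulation quotient by refinement:
  π0 = {{0,1,2,3,4,5}}
  π1 = {{0},{1,3,4},{2},{5}}
Fixed point at round 2; 4 class(es).
4∈{1,3,4}, 1∈{1,3,4}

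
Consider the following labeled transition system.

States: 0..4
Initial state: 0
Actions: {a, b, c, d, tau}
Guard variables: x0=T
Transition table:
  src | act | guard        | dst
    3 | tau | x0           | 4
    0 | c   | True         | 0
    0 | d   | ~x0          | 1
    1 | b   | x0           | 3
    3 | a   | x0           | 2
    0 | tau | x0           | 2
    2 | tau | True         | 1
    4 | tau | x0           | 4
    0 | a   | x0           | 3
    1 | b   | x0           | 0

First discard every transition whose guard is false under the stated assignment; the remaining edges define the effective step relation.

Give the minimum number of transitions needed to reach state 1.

Answer: 2

Analysis:
Breadth-first toward 1:
  Layer 0: {0}
  Layer 1: {2,3}
  Layer 2: {1,4}
1 enters at depth 2; path tau·tau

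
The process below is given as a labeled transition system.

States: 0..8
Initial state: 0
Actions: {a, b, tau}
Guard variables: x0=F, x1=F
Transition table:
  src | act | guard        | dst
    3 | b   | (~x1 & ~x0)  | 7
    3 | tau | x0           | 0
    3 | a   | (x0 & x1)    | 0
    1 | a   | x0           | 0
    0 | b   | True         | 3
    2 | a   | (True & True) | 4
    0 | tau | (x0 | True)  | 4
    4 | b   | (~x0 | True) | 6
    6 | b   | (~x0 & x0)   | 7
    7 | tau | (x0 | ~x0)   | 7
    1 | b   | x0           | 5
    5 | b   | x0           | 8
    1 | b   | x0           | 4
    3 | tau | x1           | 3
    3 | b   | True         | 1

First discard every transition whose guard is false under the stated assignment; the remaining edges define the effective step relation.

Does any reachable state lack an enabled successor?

R = {0,1,3,4,6,7}
  0: b→3  tau→4  [2 out]
  1: ∅  [no exit]
  3: b→1  b→7  [2 out]
  4: b→6  [1 out]
  6: ∅  [no exit]
  7: tau→7  [1 out]
trace reaching 1: b·b

Answer: DEADLOCK at state 1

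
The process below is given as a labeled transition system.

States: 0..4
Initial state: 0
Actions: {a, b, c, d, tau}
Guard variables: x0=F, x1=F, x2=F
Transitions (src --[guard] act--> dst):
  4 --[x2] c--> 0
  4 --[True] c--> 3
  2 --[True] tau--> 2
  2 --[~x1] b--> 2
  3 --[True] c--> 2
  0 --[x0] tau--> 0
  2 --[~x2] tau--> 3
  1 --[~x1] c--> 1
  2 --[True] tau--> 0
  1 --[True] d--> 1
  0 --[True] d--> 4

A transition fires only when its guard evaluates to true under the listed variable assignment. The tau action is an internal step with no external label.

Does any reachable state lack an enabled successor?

Answer: DEADLOCK-FREE

Working:
Reachable = {0,2,3,4}
  0: d→4  [1 out]
  2: b→2  tau→0  tau→2  tau→3  [4 out]
  3: c→2  [1 out]
  4: c→3  [1 out]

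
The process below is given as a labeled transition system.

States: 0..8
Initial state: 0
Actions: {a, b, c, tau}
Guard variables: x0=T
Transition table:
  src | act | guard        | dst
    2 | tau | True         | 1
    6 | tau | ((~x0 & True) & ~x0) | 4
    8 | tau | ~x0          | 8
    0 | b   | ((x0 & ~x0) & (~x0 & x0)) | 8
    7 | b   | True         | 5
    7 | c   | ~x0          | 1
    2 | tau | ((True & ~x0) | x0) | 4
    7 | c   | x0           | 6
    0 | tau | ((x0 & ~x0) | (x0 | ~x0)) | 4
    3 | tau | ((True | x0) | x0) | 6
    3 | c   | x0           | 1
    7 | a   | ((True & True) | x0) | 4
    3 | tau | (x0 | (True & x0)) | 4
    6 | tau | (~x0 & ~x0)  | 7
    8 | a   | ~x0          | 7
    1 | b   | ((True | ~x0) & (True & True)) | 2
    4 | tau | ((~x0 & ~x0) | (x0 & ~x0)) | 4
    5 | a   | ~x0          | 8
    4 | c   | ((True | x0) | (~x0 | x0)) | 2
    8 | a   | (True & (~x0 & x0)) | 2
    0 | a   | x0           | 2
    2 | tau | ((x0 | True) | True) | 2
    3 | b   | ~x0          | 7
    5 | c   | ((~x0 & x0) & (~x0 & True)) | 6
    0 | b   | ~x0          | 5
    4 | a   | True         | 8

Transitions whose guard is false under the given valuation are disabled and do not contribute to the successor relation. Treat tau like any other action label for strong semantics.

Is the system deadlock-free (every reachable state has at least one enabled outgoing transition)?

Answer: DEADLOCK at state 8

Trace:
Reachable = {0,1,2,4,8}
  0: a→2  tau→4  [2 out]
  1: b→2  [1 out]
  2: tau→1  tau→2  tau→4  [3 out]
  4: a→8  c→2  [2 out]
  8: ∅  [deadlock]
witness 8: tau·a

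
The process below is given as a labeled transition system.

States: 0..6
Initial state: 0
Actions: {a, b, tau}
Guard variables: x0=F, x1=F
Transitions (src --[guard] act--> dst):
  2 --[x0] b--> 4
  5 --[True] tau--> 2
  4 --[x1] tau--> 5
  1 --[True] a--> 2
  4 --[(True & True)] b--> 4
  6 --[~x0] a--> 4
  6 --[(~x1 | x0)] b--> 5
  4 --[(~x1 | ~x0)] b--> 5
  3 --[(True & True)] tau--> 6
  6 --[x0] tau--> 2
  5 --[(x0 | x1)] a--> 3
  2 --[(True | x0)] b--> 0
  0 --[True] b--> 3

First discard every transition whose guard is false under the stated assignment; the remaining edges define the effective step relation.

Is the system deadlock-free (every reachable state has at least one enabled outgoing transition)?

Answer: DEADLOCK-FREE

Working:
Reachable = {0,2,3,4,5,6}
  0: b→3  [deg 1]
  2: b→0  [deg 1]
  3: tau→6  [deg 1]
  4: b→4  b→5  [deg 2]
  5: tau→2  [deg 1]
  6: a→4  b→5  [deg 2]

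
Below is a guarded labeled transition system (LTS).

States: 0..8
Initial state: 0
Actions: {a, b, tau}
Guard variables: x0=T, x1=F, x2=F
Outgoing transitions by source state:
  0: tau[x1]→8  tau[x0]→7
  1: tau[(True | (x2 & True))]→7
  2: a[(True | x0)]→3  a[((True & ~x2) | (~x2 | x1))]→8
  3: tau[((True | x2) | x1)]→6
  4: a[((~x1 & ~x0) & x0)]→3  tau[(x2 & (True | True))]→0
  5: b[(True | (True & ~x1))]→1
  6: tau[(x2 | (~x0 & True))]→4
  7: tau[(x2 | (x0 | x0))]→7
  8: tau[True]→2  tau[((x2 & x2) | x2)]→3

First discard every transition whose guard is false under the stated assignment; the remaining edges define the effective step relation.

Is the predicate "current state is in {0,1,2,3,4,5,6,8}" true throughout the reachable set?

Inv-set: {0,1,2,3,4,5,6,8}
R = {0,7}
  0: ok
  7: VIOLATES
witness against invariant: tau → 7

Answer: INVARIANT VIOLATED at state 7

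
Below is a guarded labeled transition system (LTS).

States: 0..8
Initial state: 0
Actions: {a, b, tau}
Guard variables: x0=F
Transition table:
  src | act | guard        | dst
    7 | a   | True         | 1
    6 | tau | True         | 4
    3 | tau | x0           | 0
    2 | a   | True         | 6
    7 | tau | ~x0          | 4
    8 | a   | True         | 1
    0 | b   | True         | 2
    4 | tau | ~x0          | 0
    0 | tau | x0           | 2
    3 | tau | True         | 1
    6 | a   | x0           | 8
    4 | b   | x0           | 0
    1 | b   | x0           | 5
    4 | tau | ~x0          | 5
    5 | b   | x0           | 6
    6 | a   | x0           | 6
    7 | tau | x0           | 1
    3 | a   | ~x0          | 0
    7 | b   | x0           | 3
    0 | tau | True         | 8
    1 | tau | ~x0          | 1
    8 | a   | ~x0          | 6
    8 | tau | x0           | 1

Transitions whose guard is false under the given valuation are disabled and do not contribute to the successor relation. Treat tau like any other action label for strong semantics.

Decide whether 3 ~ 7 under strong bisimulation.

Bisimulation quotient by refinement:
  round 0: {{0,1,2,3,4,5,6,7,8}}
  round 1: {{0},{1,4,6},{2,8},{3,7},{5}}
  round 2: {{0},{1,6},{2,8},{3},{4},{5},{7}}
  round 3: {{0},{1},{2,8},{3},{4},{5},{6},{7}}
  round 4: {{0},{1},{2},{3},{4},{5},{6},{7},{8}}
stable after 5 split(s): 9 block(s)
3∈{3}, 7∈{7}

Answer: NOT BISIMILAR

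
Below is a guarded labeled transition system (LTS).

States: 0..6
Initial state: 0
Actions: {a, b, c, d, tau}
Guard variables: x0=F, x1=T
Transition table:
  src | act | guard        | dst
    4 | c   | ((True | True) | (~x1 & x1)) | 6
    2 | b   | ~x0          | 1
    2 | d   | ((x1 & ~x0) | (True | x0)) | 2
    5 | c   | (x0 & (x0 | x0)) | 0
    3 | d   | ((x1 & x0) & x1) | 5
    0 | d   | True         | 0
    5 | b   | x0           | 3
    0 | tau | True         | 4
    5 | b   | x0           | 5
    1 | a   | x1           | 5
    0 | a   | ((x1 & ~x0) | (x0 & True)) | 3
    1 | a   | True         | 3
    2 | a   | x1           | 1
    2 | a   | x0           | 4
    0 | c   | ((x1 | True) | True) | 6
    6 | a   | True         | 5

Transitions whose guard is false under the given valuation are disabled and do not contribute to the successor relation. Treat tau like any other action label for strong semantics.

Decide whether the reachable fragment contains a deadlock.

Answer: DEADLOCK at state 3

Working:
Reach set: {0,3,4,5,6}
  0: a→3  c→6  d→0  tau→4  [deg 4]
  3: ∅  [no exit]
  4: c→6  [deg 1]
  5: ∅  [no exit]
  6: a→5  [deg 1]
witness 3: a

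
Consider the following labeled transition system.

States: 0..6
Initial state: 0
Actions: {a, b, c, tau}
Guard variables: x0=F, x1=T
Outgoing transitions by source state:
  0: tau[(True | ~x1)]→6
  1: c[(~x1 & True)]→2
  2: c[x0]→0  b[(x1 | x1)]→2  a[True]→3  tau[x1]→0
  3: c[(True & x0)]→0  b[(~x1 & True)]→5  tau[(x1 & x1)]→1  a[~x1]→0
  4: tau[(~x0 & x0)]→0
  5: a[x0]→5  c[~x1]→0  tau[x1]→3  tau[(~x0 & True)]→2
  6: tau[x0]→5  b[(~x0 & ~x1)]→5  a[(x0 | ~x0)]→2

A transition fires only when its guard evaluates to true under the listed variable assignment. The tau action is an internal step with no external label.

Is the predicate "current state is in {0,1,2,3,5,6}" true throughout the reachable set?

Answer: INVARIANT HOLDS

Analysis:
Allowed set {0,1,2,3,5,6}
R = {0,1,2,3,6}
  0: ✓
  1: ✓
  2: ✓
  3: ✓
  6: ✓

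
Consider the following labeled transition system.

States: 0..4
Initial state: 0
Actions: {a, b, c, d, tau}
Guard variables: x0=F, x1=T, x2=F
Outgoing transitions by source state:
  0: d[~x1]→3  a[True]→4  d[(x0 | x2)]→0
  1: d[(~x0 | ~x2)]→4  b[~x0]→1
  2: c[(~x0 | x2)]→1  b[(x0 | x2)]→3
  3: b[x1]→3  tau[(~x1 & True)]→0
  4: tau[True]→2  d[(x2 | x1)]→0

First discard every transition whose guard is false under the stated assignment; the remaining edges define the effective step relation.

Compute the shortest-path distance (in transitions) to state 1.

BFS to 1:
  depth 0: {0}
  depth 1: {4}
  depth 2: {2}
  depth 3: {1}
first hit 1 at d=3 via a·tau·c

Answer: 3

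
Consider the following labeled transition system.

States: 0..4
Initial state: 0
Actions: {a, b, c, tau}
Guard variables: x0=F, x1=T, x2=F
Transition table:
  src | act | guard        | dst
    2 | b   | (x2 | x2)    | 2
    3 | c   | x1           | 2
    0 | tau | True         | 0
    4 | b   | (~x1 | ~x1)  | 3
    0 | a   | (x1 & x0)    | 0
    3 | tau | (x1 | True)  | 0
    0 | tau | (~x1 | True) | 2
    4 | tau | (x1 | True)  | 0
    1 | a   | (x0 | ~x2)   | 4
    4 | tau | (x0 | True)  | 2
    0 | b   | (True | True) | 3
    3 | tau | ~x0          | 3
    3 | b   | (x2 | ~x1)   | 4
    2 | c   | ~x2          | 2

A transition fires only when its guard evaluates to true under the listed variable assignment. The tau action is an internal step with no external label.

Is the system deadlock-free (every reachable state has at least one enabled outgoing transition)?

Answer: DEADLOCK-FREE

Analysis:
Reachable = {0,2,3}
  0: b→3  tau→0  tau→2  [deg 3]
  2: c→2  [deg 1]
  3: c→2  tau→0  tau→3  [deg 3]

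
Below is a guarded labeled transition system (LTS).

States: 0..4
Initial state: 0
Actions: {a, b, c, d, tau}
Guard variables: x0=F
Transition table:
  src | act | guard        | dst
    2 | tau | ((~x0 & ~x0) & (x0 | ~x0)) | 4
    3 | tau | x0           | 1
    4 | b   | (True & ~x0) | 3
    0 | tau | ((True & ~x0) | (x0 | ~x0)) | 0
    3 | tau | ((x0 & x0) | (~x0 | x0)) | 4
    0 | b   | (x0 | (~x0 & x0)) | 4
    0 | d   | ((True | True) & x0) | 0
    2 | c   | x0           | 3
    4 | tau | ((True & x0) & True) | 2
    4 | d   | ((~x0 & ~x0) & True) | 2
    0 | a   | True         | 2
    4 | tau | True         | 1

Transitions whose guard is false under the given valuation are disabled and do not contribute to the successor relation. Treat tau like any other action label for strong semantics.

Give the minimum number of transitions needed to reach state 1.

Breadth-first toward 1:
  L0 = {0}
  L1 = {2}
  L2 = {4}
  L3 = {1,3}
first hit 1 at d=3 via a·tau·tau

Answer: 3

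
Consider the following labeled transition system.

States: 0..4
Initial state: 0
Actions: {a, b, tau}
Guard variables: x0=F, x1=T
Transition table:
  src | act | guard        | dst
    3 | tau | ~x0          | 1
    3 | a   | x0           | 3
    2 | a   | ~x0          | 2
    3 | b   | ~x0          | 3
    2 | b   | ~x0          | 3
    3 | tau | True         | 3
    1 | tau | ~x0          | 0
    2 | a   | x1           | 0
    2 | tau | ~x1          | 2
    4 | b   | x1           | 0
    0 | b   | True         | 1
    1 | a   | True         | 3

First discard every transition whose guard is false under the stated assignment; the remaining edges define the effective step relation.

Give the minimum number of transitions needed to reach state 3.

BFS to 3:
  L0 = {0}
  L1 = {1}
  L2 = {3}
depth(3)=2, e.g. b·a

Answer: 2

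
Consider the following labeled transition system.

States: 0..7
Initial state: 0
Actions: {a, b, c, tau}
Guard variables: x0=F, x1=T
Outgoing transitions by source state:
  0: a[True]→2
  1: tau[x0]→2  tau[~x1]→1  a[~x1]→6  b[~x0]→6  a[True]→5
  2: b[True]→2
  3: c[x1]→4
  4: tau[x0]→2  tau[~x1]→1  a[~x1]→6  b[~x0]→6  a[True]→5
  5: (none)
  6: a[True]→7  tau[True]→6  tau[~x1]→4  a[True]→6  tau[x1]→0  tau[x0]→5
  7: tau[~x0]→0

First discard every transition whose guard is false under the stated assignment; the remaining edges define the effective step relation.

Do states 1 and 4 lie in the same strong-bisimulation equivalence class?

Bisimulation quotient by refinement:
  round 0: {{0,1,2,3,4,5,6,7}}
  round 1: {{0},{1,4},{2},{3},{5},{6},{7}}
Fixed point at round 2; 7 class(es).
class of 1: {1,4}; class of 4: {1,4}

Answer: BISIMILAR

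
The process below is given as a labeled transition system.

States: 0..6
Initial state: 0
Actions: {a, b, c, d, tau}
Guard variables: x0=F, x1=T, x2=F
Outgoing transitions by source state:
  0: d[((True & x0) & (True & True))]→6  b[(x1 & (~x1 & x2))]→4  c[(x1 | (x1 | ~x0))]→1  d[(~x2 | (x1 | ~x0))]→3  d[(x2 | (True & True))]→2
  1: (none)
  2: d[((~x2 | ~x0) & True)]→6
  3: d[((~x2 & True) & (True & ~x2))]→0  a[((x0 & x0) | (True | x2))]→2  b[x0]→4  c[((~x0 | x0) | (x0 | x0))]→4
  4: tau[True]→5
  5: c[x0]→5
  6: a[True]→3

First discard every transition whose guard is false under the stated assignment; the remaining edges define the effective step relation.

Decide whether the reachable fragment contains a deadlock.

Answer: DEADLOCK at state 1

Analysis:
R = {0,1,2,3,4,5,6}
  0: c→1  d→2  d→3  [deg 3]
  1: ∅  [deadlock]
  2: d→6  [deg 1]
  3: a→2  c→4  d→0  [deg 3]
  4: tau→5  [deg 1]
  5: ∅  [deadlock]
  6: a→3  [deg 1]
witness 1: c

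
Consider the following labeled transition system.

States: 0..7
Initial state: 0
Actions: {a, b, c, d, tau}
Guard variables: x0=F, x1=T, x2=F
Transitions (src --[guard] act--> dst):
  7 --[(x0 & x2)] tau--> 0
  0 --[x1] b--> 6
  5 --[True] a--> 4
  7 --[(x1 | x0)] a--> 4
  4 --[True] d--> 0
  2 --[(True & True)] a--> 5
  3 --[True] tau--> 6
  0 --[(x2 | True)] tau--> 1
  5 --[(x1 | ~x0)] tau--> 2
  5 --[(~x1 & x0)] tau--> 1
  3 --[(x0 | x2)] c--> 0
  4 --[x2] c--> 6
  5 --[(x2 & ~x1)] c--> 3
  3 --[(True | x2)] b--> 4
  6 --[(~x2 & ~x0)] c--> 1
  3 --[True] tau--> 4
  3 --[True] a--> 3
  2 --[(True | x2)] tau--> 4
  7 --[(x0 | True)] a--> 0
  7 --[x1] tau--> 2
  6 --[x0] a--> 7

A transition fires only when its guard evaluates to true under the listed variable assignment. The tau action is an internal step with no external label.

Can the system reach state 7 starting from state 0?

Guard filter leaves 15 enabled edge(s).
depth 0: {0}
depth 1: {1,6}  now seen {0,1,6}
Reachable = {0,1,6}

Answer: UNREACHABLE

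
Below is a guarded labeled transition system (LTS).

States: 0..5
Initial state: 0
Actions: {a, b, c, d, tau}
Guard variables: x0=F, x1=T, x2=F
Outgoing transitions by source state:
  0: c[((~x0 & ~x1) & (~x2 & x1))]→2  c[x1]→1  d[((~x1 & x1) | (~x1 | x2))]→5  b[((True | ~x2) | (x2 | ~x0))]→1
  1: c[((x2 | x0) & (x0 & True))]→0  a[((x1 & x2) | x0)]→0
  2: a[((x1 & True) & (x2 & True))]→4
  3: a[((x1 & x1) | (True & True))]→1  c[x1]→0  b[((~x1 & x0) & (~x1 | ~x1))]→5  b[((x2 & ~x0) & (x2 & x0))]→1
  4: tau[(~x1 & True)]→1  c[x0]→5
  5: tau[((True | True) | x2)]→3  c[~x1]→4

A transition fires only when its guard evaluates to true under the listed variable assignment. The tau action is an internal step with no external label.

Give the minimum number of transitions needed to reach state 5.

Layered search for 5:
  L0 = {0}
  L1 = {1}
5 never appears.

Answer: UNREACHABLE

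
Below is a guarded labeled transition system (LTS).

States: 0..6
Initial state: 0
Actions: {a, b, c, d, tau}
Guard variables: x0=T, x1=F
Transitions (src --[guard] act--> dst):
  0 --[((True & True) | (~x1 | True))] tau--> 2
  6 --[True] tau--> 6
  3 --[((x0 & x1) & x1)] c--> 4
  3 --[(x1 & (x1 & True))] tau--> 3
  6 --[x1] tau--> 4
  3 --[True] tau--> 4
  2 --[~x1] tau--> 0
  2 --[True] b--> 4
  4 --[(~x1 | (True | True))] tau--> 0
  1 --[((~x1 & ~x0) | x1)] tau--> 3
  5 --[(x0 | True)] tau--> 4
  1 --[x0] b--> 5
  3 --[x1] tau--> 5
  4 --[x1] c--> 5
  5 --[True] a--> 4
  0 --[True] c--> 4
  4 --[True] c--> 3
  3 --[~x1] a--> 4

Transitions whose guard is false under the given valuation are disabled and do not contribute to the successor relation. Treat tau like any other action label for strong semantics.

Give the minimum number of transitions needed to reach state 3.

Answer: 2

Analysis:
Breadth-first toward 3:
  L0 = {0}
  L1 = {2,4}
  L2 = {3}
first hit 3 at d=2 via c·c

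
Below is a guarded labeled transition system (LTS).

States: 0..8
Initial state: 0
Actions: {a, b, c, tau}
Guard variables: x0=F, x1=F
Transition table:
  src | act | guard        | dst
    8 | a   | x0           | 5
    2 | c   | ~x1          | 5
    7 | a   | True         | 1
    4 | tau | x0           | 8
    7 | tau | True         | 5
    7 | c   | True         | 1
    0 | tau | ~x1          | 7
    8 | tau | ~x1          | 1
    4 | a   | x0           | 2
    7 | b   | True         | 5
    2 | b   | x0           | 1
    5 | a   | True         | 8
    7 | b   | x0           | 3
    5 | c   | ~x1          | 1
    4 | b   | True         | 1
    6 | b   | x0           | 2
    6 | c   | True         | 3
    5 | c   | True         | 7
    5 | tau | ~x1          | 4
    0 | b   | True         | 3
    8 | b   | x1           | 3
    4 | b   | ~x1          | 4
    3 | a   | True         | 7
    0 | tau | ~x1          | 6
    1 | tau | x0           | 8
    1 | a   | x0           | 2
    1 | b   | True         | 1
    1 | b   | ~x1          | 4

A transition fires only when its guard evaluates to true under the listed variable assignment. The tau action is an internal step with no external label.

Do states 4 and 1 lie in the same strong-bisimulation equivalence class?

Answer: BISIMILAR

Analysis:
Refine partition for ~:
  P[0] = {{0,1,2,3,4,5,6,7,8}}
  P[1] = {{0},{1,4},{2,6},{3},{5},{7},{8}}
  P[2] = {{0},{1,4},{2},{3},{5},{6},{7},{8}}
stable after 3 split(s): 8 block(s)
class of 4: {1,4}; class of 1: {1,4}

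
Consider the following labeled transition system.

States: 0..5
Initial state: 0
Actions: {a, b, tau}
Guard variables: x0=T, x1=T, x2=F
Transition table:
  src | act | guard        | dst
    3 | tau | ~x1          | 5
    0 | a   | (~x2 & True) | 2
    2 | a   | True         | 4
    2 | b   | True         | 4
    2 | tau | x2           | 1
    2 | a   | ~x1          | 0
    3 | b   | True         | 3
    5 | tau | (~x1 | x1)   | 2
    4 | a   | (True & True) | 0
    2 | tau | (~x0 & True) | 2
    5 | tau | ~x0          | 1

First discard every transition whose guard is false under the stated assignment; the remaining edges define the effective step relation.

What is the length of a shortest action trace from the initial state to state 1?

Answer: UNREACHABLE

Trace:
Layered search for 1:
  depth 0: {0}
  depth 1: {2}
  depth 2: {4}
1 never appears.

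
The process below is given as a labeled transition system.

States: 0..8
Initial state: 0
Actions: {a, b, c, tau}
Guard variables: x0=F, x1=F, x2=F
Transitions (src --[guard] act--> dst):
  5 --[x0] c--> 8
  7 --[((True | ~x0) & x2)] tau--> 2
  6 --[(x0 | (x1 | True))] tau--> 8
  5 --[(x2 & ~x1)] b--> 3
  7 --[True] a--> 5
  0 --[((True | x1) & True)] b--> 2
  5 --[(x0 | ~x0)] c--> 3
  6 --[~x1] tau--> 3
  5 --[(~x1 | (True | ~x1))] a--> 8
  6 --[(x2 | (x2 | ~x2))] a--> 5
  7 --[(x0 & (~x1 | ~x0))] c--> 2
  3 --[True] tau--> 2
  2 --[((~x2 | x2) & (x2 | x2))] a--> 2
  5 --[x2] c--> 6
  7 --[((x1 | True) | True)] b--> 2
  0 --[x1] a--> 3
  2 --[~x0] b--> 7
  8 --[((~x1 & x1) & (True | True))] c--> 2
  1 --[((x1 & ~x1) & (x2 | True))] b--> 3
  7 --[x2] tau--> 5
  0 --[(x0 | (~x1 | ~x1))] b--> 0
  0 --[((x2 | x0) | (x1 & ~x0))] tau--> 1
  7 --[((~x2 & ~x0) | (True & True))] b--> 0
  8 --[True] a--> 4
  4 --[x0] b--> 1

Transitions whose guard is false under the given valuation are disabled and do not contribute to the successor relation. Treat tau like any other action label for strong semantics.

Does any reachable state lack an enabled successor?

Reachable = {0,2,3,4,5,7,8}
  0: b→0  b→2  [2 exit(s)]
  2: b→7  [1 exit(s)]
  3: tau→2  [1 exit(s)]
  4: ∅  [deadlock]
  5: a→8  c→3  [2 exit(s)]
  7: a→5  b→0  b→2  [3 exit(s)]
  8: a→4  [1 exit(s)]
witness 4: b·b·a·a·a

Answer: DEADLOCK at state 4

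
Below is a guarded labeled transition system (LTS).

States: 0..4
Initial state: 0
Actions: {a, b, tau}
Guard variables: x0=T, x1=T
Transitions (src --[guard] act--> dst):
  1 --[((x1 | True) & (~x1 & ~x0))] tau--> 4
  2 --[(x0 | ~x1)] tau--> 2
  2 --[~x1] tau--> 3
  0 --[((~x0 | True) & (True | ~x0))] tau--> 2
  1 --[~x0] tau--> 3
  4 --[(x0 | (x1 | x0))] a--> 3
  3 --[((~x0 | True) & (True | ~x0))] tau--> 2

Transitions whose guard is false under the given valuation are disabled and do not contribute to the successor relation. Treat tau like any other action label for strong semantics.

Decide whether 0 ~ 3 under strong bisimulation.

Compute ~ classes (split until stable):
  round 0: {{0,1,2,3,4}}
  round 1: {{0,2,3},{1},{4}}
stable after 2 split(s): 3 block(s)
0∈{0,2,3}, 3∈{0,2,3}

Answer: BISIMILAR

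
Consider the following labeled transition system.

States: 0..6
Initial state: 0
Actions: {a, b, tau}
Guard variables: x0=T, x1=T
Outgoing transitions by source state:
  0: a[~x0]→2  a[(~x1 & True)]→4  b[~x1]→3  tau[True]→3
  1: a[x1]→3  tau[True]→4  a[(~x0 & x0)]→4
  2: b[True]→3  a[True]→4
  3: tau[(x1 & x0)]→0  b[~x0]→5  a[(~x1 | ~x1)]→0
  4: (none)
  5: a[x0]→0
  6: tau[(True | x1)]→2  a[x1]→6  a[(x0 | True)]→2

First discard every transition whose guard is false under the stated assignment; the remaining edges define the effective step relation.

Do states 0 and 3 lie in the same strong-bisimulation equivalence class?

Answer: BISIMILAR

Trace:
Bisimulation quotient by refinement:
  P[0] = {{0,1,2,3,4,5,6}}
  P[1] = {{0,3},{1,6},{2},{4},{5}}
  P[2] = {{0,3},{1},{2},{4},{5},{6}}
stable after 3 split(s): 6 block(s)
[0]={0,3}  [3]={0,3}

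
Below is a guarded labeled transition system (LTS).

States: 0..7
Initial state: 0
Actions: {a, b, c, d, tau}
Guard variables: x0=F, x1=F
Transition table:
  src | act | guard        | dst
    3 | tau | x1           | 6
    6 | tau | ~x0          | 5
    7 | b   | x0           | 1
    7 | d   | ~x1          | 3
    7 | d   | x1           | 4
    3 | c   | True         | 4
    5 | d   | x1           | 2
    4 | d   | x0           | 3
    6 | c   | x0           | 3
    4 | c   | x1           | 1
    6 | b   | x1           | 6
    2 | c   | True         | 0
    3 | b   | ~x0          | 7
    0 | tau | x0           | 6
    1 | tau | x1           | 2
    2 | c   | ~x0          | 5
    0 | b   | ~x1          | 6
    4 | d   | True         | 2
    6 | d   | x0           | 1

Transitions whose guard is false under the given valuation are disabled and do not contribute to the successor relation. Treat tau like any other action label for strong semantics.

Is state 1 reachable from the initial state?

After dropping false guards: 8 live edges.
Layer 0: {0}
Layer 1: {6}  now seen {0,6}
Layer 2: {5}  now seen {0,5,6}
Reachable = {0,5,6}

Answer: UNREACHABLE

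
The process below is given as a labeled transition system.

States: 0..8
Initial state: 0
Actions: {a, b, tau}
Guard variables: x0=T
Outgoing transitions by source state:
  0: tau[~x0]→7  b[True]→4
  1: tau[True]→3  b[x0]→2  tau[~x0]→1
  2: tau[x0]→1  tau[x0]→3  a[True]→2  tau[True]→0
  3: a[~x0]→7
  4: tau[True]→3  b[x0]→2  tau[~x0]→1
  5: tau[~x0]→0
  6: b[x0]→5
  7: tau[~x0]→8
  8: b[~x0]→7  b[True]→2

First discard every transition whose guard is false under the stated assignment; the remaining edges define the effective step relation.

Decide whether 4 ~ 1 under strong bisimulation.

Bisimulation quotient by refinement:
  π0 = {{0,1,2,3,4,5,6,7,8}}
  π1 = {{0,6,8},{1,4},{2},{3,5,7}}
  π2 = {{0},{1,4},{2},{3,5,7},{6},{8}}
6 equivalence class(es) (converged in 3)
4∈{1,4}, 1∈{1,4}

Answer: BISIMILAR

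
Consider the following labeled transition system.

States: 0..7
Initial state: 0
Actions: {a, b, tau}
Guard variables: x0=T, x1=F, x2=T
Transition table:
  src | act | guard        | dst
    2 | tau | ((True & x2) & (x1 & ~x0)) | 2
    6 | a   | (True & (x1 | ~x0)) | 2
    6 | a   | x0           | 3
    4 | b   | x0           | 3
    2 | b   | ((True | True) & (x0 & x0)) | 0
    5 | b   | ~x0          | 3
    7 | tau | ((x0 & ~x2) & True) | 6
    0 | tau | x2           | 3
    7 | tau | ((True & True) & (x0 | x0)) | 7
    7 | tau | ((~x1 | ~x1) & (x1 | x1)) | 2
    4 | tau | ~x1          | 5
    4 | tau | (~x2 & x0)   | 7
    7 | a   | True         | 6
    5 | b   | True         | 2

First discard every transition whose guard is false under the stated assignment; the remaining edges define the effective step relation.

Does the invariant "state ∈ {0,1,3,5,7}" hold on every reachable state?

Answer: INVARIANT HOLDS

Trace:
Safe = {0,1,3,5,7}
R = {0,3}
  0: ok
  3: ok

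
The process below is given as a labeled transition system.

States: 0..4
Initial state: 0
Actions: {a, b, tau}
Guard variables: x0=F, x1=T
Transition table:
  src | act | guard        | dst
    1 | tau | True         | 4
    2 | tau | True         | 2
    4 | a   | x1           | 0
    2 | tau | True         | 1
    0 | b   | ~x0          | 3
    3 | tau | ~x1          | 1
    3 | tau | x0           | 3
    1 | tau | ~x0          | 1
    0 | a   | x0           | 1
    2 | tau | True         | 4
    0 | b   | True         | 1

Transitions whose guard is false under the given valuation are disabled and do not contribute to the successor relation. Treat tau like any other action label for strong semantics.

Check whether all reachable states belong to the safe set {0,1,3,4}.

Allowed set {0,1,3,4}
R = {0,1,3,4}
  0: ✓
  1: ✓
  3: ✓
  4: ✓

Answer: INVARIANT HOLDS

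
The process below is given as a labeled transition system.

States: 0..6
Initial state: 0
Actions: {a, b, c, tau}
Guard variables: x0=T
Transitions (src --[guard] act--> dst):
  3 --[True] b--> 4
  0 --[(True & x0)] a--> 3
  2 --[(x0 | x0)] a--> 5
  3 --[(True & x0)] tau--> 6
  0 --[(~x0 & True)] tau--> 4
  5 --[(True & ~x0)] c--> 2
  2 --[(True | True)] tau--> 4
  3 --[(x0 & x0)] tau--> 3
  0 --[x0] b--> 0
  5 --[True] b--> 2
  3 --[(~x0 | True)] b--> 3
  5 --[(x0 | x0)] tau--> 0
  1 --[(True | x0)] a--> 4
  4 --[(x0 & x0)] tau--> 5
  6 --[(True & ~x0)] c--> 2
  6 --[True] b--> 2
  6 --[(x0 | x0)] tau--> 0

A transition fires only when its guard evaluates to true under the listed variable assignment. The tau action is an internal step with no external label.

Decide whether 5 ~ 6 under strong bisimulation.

Compute ~ classes (split until stable):
  P[0] = {{0,1,2,3,4,5,6}}
  P[1] = {{0},{1},{2},{3,5,6},{4}}
  P[2] = {{0},{1},{2},{3},{4},{5,6}}
stable after 3 split(s): 6 block(s)
[5]={5,6}  [6]={5,6}

Answer: BISIMILAR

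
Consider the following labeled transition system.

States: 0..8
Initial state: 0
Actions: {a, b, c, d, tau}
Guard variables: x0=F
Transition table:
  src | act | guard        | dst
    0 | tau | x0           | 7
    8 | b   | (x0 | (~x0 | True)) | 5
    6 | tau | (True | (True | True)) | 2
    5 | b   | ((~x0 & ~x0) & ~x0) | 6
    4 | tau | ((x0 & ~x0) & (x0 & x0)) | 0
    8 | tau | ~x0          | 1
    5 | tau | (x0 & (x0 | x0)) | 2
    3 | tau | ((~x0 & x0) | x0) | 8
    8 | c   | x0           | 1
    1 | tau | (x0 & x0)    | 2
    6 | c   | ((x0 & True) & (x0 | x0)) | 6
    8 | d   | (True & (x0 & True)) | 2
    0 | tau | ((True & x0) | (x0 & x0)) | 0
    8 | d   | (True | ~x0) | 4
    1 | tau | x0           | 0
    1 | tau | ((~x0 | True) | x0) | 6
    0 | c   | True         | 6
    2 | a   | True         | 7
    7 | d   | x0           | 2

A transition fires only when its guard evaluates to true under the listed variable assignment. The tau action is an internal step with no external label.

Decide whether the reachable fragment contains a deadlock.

Answer: DEADLOCK at state 7

Working:
R = {0,2,6,7}
  0: c→6  [deg 1]
  2: a→7  [deg 1]
  6: tau→2  [deg 1]
  7: ∅  [deadlock]
witness 7: c·tau·a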